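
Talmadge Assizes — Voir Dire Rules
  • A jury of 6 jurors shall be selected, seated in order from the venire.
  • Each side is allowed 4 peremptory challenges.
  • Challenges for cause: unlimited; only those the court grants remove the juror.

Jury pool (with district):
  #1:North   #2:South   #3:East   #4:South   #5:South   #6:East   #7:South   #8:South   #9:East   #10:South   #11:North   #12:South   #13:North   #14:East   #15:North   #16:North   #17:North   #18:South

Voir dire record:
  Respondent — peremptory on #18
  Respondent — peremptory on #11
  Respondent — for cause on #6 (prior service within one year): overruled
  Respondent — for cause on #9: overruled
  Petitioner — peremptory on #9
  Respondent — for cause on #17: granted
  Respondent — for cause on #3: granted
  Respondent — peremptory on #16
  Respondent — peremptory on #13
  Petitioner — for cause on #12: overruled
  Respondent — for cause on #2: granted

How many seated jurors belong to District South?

4

Removed: #2, #3, #9, #11, #13, #16, #17, #18.
Seated jurors 1–6: #1, #4, #5, #6, #7, #8.
Of those, in District South: #4, #5, #7, #8 → 4.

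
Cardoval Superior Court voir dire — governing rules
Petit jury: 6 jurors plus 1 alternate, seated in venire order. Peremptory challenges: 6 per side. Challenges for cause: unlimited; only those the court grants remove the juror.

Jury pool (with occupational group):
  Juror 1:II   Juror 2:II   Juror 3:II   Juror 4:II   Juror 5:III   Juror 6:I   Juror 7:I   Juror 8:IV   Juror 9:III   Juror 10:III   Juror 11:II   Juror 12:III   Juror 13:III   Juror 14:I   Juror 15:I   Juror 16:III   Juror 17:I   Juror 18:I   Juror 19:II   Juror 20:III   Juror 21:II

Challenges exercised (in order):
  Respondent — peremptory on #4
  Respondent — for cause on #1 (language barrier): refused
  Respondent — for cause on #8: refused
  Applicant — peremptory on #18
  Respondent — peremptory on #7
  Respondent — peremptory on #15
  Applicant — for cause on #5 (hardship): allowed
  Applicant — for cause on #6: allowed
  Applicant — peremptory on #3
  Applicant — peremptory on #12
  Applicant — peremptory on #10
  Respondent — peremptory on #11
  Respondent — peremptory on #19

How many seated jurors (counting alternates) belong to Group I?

1

Removed: #3, #4, #5, #6, #7, #10, #11, #12, #15, #18, #19.
Seated (7 incl. alternates): #1, #2, #8, #9, #13, #14, #16.
Of those, in Group I: #14 → 1.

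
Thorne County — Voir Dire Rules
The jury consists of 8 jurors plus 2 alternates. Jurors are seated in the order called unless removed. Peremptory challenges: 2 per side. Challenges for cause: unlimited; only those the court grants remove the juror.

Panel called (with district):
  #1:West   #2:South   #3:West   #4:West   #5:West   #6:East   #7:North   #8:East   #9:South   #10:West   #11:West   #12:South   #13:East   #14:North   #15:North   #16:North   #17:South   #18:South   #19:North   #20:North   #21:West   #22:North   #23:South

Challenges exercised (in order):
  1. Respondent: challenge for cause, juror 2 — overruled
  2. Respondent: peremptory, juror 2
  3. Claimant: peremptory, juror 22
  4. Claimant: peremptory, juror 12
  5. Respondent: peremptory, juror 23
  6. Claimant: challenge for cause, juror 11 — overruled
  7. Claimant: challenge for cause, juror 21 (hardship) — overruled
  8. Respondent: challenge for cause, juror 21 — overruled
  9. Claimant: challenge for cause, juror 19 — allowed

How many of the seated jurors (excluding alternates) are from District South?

Removed: #2, #12, #19, #22, #23.
Seated jurors 1–8: #1, #3, #4, #5, #6, #7, #8, #9 (alternates #10, #11 not counted).
Of those, in District South: #9 → 1.

1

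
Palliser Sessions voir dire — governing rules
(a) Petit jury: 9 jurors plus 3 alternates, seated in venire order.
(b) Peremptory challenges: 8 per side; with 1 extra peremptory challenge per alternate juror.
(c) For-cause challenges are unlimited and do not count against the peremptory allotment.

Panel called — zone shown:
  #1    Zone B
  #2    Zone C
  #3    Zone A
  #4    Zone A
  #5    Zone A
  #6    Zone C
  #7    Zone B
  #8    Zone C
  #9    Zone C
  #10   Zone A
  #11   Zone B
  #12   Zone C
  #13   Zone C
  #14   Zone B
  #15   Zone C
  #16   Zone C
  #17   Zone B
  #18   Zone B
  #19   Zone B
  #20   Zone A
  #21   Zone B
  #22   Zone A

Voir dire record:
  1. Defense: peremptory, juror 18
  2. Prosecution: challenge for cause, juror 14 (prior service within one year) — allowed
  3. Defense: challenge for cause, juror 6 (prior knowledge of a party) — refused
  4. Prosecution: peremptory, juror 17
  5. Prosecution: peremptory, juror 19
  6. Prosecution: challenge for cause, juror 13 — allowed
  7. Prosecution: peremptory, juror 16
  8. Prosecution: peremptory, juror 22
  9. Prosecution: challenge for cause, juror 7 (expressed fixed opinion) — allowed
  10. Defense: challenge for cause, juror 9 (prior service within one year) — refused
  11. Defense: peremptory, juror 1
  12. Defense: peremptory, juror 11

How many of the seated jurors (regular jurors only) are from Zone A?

4

Removed: #1, #7, #11, #13, #14, #16, #17, #18, #19, #22.
Seated jurors 1–9: #2, #3, #4, #5, #6, #8, #9, #10, #12 (alternates #15, #20, #21 not counted).
Of those, in Zone A: #3, #4, #5, #10 → 4.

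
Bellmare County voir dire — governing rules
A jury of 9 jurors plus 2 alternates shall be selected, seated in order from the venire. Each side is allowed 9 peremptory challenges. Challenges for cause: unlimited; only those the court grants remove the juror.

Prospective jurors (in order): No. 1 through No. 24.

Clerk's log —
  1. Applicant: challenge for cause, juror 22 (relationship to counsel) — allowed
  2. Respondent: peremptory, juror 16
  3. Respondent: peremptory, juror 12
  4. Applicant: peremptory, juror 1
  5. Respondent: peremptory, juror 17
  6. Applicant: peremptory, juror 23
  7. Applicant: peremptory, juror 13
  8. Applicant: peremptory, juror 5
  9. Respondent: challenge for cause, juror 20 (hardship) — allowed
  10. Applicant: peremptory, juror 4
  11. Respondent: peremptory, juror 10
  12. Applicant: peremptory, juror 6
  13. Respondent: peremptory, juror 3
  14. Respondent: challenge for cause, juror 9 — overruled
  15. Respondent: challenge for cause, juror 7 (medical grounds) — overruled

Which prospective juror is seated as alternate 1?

21

Removed: #1, #3, #4, #5, #6, #10, #12, #13, #16, #17, #20, #22, #23. (#7, #9 stay — for-cause denied.)
Filling seats in venire order through position 10: #2, #7, #8, #9, #11, #14, #15, #18, #19, #21.
So alternate 1 is #21.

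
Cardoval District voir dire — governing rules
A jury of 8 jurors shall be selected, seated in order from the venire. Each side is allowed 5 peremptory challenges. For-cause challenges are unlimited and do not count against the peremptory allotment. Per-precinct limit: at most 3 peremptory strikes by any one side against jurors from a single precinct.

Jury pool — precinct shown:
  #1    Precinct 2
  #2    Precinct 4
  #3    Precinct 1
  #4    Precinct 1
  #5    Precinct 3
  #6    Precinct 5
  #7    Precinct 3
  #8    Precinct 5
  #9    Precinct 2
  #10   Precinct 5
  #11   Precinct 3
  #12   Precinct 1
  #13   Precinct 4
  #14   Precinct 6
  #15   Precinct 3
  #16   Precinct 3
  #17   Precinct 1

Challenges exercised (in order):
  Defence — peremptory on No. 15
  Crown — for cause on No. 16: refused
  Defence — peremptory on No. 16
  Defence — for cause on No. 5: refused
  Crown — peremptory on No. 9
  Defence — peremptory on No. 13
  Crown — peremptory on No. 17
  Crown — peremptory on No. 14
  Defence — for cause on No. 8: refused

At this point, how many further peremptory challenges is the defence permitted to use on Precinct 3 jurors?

1

Defence peremptories so far: #15, #16, #13 — 3 of 5 used, 2 left overall.
Against Precinct 3: #15, #16 — 2 used; per-precinct cap 3 leaves 1.
Binding limit: min(2, 1) = 1.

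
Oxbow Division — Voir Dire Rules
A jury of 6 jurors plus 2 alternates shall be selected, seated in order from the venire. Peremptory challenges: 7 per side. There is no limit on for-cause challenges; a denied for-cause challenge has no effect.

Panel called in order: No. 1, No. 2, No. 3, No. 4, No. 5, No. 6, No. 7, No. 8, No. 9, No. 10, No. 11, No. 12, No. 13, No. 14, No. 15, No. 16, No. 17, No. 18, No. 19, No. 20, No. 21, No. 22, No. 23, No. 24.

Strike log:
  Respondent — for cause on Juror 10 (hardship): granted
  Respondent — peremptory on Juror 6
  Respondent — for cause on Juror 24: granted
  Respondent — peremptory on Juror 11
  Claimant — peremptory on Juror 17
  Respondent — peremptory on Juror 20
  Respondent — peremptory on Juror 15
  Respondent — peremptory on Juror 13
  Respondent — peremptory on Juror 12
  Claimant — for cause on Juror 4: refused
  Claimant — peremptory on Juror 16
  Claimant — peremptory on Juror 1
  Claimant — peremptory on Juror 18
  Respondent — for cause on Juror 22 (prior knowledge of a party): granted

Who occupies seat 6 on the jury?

8

Removed: #1, #6, #10, #11, #12, #13, #15, #16, #17, #18, #20, #22, #24. (#4 stays — for-cause denied.)
Filling seats in venire order through position 6: #2, #3, #4, #5, #7, #8.
So seat 6 is #8.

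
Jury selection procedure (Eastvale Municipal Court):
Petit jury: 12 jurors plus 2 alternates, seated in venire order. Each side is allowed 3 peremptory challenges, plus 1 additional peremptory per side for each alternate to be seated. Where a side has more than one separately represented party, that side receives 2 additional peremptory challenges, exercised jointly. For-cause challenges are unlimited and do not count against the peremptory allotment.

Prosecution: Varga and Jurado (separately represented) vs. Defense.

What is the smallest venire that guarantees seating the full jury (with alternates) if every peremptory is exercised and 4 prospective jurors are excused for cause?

Seats to fill: 12 + 2 alternates = 14.
Peremptories — Prosecution: 3 + 1×2 + 2 = 7; Defense: 3 + 1×2 = 5; total 12.
For-cause removals: 4.
Minimum venire: 14 + 12 + 4 = 30.

30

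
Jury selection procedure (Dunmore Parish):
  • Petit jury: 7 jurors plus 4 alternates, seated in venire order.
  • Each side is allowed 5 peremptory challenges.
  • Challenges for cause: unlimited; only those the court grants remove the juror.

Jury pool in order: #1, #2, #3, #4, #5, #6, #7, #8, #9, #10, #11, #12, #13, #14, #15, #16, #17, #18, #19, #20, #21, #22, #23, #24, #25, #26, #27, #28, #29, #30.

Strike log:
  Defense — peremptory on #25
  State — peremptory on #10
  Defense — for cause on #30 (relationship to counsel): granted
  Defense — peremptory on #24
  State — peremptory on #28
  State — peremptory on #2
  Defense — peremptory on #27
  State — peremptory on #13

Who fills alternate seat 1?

Removed: #2, #10, #13, #24, #25, #27, #28, #30.
Seating in order: seats 1–7 → #1, #3, #4, #5, #6, #7, #8; alternates → #9, #11, #12, #14.
So alternate 1 is #9.

9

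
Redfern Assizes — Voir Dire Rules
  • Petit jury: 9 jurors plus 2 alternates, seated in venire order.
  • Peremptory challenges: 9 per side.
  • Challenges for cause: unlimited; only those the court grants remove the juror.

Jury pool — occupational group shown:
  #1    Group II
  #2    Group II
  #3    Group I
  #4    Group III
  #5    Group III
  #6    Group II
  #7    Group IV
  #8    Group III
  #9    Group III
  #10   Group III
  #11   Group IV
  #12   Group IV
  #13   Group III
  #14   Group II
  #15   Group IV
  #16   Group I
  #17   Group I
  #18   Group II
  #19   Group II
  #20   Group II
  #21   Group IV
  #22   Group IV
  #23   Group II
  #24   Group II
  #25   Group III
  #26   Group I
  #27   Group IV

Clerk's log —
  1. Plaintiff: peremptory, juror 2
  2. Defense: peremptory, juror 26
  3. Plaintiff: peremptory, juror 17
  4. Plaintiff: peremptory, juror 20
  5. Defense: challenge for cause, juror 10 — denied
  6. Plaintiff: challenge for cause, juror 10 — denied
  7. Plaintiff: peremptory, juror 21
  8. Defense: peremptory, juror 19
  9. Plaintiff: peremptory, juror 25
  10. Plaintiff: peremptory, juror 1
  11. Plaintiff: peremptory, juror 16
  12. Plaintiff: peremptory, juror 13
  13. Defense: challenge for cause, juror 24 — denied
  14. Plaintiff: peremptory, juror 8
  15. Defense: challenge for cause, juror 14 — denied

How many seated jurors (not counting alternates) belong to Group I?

Removed: #1, #2, #8, #13, #16, #17, #19, #20, #21, #25, #26.
Seated jurors 1–9: #3, #4, #5, #6, #7, #9, #10, #11, #12 (alternates #14, #15 not counted).
Of those, in Group I: #3 → 1.

1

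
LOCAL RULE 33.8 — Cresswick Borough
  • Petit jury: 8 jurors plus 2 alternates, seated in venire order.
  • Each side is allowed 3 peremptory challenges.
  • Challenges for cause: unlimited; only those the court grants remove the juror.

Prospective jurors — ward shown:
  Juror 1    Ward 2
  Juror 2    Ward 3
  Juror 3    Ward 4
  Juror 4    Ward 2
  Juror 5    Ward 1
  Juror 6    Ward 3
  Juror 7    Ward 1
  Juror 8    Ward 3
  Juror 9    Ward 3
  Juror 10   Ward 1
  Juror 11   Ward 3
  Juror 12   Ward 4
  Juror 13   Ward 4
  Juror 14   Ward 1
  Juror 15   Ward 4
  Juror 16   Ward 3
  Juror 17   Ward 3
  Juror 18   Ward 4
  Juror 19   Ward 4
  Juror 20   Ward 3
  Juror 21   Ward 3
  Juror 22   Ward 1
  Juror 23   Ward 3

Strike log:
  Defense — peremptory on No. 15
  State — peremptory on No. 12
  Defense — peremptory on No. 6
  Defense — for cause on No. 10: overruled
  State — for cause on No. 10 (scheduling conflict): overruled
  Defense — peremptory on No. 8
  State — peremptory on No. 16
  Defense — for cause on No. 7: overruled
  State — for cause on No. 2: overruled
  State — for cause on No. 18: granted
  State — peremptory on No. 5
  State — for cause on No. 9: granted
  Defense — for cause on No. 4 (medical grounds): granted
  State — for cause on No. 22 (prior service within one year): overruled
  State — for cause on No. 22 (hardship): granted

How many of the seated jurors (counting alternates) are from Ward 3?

3

Removed: #4, #5, #6, #8, #9, #12, #15, #16, #18, #22.
Seated (10 incl. alternates): #1, #2, #3, #7, #10, #11, #13, #14, #17, #19.
Of those, in Ward 3: #2, #11, #17 → 3.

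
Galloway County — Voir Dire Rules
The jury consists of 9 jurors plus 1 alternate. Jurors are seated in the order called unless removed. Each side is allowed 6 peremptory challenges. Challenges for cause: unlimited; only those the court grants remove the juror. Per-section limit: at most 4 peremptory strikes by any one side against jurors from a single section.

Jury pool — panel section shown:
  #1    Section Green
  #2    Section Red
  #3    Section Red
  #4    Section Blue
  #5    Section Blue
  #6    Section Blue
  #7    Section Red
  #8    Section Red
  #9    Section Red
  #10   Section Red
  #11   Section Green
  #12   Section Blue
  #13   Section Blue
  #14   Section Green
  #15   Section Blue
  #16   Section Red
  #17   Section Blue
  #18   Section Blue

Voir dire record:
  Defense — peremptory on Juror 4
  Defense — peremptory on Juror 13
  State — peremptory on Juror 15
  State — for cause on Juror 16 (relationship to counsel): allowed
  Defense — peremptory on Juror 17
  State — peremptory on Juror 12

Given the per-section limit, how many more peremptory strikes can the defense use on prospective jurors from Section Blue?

Defense peremptories so far: #4, #13, #17 — 3 of 6 used, 3 left overall.
Against Section Blue: #4, #13, #17 — 3 used; per-section cap 4 leaves 1.
Binding limit: min(3, 1) = 1.

1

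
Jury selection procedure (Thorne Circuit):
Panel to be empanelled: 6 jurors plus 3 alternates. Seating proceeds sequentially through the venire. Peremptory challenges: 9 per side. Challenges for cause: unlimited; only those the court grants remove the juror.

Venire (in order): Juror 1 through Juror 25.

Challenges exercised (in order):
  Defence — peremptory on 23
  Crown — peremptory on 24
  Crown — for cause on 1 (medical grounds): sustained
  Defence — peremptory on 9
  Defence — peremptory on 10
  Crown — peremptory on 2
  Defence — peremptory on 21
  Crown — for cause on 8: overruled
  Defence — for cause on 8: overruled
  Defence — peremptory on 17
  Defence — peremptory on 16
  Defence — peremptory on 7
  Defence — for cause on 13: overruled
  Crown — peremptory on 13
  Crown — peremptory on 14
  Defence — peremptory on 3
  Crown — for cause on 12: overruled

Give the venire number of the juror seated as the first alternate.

Removed: #1, #2, #3, #7, #9, #10, #13, #14, #16, #17, #21, #23, #24. (#8, #12 stay — for-cause denied.)
Seating in order: seats 1–6 → #4, #5, #6, #8, #11, #12; alternates → #15, #18, #19.
So alternate 1 is #15.

15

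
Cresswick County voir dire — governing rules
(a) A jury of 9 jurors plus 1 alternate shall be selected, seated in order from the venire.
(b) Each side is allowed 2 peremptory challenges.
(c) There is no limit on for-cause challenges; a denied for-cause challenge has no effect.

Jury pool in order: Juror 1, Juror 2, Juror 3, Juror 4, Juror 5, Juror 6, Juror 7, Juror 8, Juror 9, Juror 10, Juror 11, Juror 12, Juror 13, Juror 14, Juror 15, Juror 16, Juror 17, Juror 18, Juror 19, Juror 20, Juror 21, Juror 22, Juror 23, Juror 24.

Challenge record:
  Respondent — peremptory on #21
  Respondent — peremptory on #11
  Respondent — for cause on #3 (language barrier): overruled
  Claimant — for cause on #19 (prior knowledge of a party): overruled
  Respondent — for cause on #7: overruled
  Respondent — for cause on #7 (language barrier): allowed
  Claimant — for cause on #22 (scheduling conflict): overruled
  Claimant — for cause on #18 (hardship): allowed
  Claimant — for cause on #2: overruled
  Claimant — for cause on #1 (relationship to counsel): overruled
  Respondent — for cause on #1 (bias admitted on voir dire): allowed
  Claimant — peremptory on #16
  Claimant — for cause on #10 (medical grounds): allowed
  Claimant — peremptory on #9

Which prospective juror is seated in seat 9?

14

Removed: #1, #7, #9, #10, #11, #16, #18, #21. (#2, #3, #19, #22 stay — for-cause denied.)
Seating in order: seats 1–9 → #2, #3, #4, #5, #6, #8, #12, #13, #14; alternates → #15.
So seat 9 is #14.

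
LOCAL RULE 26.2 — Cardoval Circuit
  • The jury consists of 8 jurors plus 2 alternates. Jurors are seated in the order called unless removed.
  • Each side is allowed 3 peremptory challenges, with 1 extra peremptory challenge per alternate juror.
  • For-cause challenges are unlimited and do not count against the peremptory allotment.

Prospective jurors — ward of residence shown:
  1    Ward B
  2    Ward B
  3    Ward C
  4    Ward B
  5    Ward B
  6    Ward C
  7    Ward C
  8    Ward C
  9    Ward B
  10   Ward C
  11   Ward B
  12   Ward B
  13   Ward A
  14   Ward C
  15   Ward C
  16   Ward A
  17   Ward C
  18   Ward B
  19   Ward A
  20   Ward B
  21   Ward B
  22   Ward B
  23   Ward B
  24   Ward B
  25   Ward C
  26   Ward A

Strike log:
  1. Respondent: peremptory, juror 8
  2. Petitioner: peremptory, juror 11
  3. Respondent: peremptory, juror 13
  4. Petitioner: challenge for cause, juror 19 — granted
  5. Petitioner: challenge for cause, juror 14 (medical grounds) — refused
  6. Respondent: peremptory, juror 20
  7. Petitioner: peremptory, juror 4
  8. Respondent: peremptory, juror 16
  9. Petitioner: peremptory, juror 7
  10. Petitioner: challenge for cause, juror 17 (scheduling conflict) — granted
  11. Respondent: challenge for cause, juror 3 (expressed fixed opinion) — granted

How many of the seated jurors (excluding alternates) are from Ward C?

3

Removed: #3, #4, #7, #8, #11, #13, #16, #17, #19, #20.
Seated jurors 1–8: #1, #2, #5, #6, #9, #10, #12, #14 (alternates #15, #18 not counted).
Of those, in Ward C: #6, #10, #14 → 3.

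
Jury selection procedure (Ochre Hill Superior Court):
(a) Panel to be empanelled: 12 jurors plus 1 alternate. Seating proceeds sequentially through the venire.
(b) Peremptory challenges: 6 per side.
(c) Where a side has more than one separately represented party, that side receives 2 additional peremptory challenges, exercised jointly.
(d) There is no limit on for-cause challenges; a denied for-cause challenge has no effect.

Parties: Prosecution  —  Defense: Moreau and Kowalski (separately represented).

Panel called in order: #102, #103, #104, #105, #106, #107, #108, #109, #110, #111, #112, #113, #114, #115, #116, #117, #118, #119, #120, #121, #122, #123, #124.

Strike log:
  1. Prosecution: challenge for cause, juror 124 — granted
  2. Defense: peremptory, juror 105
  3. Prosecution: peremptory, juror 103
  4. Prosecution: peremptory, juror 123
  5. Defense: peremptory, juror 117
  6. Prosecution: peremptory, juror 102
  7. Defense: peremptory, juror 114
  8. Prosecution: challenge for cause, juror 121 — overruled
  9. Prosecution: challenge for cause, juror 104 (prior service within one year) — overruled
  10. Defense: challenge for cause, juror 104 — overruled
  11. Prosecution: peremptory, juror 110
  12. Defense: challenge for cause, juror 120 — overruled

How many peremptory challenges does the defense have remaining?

5

Defense allotment: 6 base + 2 multi-party = 8.
Defense peremptories used: #105, #117, #114 — 3 (for-cause on #104, #120 don't count).
Remaining: 8 − 3 = 5.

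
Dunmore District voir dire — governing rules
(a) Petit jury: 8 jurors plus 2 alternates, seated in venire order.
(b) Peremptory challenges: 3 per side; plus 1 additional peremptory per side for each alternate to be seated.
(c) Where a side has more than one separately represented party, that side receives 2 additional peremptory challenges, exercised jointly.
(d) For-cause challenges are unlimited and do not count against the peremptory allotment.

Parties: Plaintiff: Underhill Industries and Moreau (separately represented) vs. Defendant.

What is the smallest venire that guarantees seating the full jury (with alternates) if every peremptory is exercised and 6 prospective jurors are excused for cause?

Seats to fill: 8 + 2 alternates = 10.
Peremptories — Plaintiff: 3 + 1×2 + 2 = 7; Defendant: 3 + 1×2 = 5; total 12.
For-cause removals: 6.
Minimum venire: 10 + 12 + 6 = 28.

28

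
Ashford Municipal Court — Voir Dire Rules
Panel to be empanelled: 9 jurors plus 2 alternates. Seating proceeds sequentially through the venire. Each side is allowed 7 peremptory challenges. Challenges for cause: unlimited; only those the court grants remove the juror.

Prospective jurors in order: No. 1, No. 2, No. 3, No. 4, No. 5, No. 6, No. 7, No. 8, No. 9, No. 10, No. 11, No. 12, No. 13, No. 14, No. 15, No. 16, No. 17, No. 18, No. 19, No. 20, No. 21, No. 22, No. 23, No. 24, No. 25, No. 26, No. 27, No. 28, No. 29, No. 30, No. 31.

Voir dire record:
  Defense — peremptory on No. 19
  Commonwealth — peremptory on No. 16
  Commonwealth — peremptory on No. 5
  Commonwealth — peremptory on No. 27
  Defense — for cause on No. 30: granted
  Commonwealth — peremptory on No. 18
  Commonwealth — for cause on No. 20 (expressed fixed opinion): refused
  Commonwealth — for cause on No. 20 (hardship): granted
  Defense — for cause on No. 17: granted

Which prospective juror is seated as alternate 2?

Removed: #5, #16, #17, #18, #19, #20, #27, #30.
Seating in order: seats 1–9 → #1, #2, #3, #4, #6, #7, #8, #9, #10; alternates → #11, #12.
So alternate 2 is #12.

12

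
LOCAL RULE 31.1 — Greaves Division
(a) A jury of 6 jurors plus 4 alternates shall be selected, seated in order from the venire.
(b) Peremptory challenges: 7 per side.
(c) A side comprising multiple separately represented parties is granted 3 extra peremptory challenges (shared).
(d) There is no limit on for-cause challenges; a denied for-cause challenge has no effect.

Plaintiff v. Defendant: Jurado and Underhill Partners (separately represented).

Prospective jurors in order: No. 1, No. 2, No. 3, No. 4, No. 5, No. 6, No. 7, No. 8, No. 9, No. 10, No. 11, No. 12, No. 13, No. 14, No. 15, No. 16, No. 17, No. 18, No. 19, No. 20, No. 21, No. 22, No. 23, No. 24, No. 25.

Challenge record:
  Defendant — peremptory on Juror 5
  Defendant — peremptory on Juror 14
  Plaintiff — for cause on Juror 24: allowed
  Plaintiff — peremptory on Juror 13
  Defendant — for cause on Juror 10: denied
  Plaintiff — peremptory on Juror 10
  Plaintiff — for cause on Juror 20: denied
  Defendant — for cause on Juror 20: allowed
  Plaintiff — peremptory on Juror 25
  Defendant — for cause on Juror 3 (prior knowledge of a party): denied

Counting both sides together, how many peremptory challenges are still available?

12

Plaintiff allotment: 7. Defendant allotment: 7 base + 3 multi-party = 10.
Plaintiff peremptories used: #13, #10, #25 — 3 (for-cause on #24, #20 don't count).
Defendant peremptories used: #5, #14 — 2 (for-cause on #10, #20, #3 don't count).
Remaining: (7 − 3) + (10 − 2) = 12.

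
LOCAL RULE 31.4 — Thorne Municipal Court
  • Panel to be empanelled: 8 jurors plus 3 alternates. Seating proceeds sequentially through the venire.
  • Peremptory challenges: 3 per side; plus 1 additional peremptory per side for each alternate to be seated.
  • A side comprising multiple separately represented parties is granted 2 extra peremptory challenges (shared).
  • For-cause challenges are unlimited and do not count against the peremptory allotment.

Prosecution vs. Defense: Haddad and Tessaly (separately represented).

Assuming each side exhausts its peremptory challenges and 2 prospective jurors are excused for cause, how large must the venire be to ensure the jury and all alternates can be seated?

Seats to fill: 8 + 3 alternates = 11.
Peremptories — Prosecution: 3 + 1×3 = 6; Defense: 3 + 1×3 + 2 = 8; total 14.
For-cause removals: 2.
Minimum venire: 11 + 14 + 2 = 27.

27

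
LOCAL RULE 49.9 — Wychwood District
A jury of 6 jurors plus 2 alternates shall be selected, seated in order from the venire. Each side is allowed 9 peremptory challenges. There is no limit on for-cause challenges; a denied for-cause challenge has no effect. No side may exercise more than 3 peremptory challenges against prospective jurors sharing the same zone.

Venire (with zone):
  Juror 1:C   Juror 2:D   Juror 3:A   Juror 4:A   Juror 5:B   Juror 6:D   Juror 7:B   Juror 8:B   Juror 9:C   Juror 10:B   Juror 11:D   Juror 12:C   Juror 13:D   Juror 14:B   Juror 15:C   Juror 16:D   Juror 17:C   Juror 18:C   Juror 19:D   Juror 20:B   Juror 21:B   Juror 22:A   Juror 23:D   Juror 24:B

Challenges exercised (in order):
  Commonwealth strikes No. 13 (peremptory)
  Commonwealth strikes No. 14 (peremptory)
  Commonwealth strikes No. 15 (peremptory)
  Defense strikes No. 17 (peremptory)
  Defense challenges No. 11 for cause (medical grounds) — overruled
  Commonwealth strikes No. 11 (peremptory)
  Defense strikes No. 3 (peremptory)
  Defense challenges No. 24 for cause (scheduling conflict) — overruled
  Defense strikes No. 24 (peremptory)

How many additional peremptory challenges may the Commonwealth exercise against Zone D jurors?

Commonwealth peremptories so far: #13, #14, #15, #11 — 4 of 9 used, 5 left overall.
Against Zone D: #13, #11 — 2 used; per-zone cap 3 leaves 1.
Binding limit: min(5, 1) = 1.

1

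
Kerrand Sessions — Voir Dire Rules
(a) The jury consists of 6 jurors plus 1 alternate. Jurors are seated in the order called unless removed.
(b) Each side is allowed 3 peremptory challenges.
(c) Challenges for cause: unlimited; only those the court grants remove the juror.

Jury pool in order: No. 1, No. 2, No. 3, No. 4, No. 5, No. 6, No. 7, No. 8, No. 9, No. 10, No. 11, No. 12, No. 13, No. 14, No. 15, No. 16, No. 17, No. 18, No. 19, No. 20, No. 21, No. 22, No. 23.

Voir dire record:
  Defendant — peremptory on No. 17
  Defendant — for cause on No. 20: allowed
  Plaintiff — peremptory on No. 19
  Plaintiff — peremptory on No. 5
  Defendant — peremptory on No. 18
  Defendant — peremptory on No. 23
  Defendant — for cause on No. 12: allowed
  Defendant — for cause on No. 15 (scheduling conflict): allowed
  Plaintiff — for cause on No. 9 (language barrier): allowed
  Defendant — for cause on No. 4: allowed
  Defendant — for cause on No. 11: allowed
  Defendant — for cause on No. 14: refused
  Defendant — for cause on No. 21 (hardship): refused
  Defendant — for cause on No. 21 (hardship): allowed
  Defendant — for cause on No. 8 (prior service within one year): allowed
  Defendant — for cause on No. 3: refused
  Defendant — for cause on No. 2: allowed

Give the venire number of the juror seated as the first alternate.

14

Removed: #2, #4, #5, #8, #9, #11, #12, #15, #17, #18, #19, #20, #21, #23. (#3, #14 stay — for-cause denied.)
Seating in order: seats 1–6 → #1, #3, #6, #7, #10, #13; alternates → #14.
So alternate 1 is #14.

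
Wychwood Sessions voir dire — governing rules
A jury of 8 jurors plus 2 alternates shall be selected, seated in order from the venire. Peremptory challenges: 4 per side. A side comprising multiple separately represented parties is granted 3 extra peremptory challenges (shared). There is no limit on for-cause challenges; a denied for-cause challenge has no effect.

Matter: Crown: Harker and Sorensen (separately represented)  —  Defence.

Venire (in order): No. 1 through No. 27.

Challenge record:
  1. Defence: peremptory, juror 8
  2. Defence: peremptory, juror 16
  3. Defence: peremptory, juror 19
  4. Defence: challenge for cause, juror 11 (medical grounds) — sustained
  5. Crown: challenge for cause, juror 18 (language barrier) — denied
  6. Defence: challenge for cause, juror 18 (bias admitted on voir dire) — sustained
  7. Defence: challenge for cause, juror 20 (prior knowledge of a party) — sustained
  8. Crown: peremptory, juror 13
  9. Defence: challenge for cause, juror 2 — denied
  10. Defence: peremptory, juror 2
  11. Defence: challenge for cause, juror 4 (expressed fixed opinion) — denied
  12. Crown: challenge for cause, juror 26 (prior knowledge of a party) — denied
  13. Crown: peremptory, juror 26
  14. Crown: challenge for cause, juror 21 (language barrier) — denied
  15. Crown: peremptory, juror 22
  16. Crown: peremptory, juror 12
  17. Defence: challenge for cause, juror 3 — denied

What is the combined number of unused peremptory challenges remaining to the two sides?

3

Crown allotment: 4 base + 3 multi-party = 7. Defence allotment: 4.
Crown peremptories used: #13, #26, #22, #12 — 4 (for-cause on #18, #26, #21 don't count).
Defence peremptories used: #8, #16, #19, #2 — 4 (for-cause on #11, #18, #20, #2, #4, #3 don't count).
Remaining: (7 − 4) + (4 − 4) = 3.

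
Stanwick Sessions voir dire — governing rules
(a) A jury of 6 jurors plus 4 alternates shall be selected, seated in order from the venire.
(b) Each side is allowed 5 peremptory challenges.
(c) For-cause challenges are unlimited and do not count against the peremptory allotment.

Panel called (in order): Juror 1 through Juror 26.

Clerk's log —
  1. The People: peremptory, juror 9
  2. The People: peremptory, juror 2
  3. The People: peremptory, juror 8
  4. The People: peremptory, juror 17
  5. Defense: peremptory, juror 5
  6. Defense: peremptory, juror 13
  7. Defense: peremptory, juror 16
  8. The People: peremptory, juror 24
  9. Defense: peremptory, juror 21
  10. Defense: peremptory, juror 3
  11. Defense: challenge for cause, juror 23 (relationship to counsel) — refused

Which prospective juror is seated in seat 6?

Removed: #2, #3, #5, #8, #9, #13, #16, #17, #21, #24. (#23 stays — for-cause denied.)
Seating in order: seats 1–6 → #1, #4, #6, #7, #10, #11; alternates → #12, #14, #15, #18.
So seat 6 is #11.

11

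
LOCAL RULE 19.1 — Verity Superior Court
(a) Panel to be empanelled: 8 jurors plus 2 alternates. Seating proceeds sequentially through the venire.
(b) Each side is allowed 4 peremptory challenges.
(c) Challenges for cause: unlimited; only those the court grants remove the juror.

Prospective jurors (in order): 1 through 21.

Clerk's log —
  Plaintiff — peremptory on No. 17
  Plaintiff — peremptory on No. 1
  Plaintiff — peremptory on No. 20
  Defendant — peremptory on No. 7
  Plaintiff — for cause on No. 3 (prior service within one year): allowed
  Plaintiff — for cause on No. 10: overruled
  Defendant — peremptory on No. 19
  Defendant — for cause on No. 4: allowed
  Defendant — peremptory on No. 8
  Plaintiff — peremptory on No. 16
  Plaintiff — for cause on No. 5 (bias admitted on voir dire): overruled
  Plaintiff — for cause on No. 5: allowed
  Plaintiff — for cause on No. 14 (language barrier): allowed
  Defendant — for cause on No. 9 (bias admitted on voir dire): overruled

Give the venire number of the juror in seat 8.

Removed: #1, #3, #4, #5, #7, #8, #14, #16, #17, #19, #20. (#9, #10 stay — for-cause denied.)
Filling seats in venire order through position 8: #2, #6, #9, #10, #11, #12, #13, #15.
So seat 8 is #15.

15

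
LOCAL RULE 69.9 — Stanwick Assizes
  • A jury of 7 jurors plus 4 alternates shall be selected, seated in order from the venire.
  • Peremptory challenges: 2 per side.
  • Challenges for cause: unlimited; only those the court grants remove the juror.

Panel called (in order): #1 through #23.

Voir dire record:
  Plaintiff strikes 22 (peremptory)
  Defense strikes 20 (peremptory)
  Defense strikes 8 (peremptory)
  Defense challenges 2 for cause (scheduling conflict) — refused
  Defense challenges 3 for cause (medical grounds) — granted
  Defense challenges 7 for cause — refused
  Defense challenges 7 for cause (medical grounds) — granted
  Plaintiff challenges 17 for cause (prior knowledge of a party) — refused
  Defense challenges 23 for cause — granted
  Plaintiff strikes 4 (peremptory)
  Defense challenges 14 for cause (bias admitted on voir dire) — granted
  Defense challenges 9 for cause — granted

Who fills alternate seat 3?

Removed: #3, #4, #7, #8, #9, #14, #20, #22, #23. (#2, #17 stay — for-cause denied.)
Seating in order: seats 1–7 → #1, #2, #5, #6, #10, #11, #12; alternates → #13, #15, #16, #17.
So alternate 3 is #16.

16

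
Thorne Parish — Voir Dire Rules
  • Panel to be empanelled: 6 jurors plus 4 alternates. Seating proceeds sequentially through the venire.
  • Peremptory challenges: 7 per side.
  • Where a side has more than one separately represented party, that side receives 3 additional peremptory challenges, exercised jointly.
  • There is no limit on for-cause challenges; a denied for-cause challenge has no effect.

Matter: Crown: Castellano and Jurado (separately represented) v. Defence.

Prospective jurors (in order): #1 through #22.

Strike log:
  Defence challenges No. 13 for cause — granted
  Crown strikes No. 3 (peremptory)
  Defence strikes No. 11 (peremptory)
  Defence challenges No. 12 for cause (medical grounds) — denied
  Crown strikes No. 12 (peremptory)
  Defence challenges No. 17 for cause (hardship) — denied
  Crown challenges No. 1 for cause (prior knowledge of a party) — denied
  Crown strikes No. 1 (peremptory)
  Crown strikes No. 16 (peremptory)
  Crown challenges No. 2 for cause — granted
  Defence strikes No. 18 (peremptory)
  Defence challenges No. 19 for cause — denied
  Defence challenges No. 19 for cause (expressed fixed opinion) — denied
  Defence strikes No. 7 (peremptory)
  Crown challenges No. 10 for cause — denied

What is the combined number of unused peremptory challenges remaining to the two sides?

Crown allotment: 7 base + 3 multi-party = 10. Defence allotment: 7.
Crown peremptories used: #3, #12, #1, #16 — 4 (for-cause on #1, #2, #10 don't count).
Defence peremptories used: #11, #18, #7 — 3 (for-cause on #13, #12, #17, #19, #19 don't count).
Remaining: (10 − 4) + (7 − 3) = 10.

10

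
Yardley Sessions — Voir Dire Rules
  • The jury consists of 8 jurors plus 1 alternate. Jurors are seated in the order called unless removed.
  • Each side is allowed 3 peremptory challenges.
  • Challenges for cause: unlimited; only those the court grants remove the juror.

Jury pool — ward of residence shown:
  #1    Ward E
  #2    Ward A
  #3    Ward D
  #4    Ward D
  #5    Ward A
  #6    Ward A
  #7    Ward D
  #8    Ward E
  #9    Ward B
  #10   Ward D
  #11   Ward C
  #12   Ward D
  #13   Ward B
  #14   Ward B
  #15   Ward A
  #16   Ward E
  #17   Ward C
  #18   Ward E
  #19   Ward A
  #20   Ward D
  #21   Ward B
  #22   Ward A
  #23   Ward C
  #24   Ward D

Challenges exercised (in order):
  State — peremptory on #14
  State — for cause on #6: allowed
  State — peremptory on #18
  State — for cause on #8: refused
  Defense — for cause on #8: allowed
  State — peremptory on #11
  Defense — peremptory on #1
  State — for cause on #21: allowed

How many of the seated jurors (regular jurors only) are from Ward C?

Removed: #1, #6, #8, #11, #14, #18, #21.
Seated jurors 1–8: #2, #3, #4, #5, #7, #9, #10, #12 (alternates #13 not counted).
None of those are in Ward C → 0.

0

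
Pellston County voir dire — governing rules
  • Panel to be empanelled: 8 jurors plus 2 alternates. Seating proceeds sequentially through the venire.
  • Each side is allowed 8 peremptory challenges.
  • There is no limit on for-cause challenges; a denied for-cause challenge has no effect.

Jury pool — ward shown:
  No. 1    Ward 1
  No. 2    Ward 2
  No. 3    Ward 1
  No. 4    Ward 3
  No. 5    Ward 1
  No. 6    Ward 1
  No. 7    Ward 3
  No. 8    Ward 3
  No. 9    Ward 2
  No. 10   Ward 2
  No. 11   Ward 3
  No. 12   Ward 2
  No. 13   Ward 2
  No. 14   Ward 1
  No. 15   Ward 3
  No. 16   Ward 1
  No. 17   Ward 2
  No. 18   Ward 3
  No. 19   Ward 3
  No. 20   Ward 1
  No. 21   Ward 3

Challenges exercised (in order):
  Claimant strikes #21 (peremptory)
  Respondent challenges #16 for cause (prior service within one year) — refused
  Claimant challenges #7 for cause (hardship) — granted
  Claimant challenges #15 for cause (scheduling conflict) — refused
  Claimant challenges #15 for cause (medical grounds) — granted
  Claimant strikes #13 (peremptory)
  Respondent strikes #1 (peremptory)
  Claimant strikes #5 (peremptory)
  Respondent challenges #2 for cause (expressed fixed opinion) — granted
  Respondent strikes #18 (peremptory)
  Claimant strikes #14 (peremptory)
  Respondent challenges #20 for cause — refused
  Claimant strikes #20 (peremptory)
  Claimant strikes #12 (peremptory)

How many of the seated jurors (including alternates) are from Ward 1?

3

Removed: #1, #2, #5, #7, #12, #13, #14, #15, #18, #20, #21.
Seated (10 incl. alternates): #3, #4, #6, #8, #9, #10, #11, #16, #17, #19.
Of those, in Ward 1: #3, #6, #16 → 3.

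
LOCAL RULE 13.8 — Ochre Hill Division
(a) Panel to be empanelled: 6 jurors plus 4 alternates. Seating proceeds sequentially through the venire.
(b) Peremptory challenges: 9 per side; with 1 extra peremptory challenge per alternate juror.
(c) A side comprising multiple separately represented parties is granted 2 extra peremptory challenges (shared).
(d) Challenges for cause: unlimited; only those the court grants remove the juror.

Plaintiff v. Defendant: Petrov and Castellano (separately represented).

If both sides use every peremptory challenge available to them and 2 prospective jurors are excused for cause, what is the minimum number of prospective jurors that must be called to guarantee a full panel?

Seats to fill: 6 + 4 alternates = 10.
Peremptories — Plaintiff: 9 + 1×4 = 13; Defendant: 9 + 1×4 + 2 = 15; total 28.
For-cause removals: 2.
Minimum venire: 10 + 28 + 2 = 40.

40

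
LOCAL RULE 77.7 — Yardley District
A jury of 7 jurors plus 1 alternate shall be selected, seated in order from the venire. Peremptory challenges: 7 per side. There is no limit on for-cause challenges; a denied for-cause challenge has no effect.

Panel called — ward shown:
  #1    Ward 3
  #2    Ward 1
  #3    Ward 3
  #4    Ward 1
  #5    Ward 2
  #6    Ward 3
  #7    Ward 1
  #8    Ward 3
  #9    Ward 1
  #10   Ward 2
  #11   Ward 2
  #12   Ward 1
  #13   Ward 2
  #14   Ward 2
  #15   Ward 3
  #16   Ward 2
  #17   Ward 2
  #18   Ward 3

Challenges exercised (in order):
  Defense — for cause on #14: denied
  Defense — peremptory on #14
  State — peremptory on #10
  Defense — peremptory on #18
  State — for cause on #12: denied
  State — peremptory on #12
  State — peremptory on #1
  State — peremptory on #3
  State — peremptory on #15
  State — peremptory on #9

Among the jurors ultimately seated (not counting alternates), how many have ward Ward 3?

2

Removed: #1, #3, #9, #10, #12, #14, #15, #18.
Seated jurors 1–7: #2, #4, #5, #6, #7, #8, #11 (alternates #13 not counted).
Of those, in Ward 3: #6, #8 → 2.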